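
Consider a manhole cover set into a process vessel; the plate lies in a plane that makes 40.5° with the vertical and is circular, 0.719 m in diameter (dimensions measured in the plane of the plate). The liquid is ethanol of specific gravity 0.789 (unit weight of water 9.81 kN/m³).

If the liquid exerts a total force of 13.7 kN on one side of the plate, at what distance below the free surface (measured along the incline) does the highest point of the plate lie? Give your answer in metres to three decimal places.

γ = 0.789 × 9.81 = 7.74009 kN/m³.
A = π(0.3595)² = 0.40602 m².
From F = γ·h_c·A, the centroid depth is h_c = 13.7/(7.74009 × 0.40602) = 4.3594 m.
The plate makes 40.5° with the vertical, i.e. θ = 90° − 40.5° = 49.5° to the horizontal. Measuring y along the incline from the free-surface line, vertical depth h = y·sinθ with sinθ = 0.760406.
Along the incline, y_c = h_c/sinθ = 4.3594/0.760406 = 5.73299 m.
The centroid is at the centre, 0.3595 m below the top of the plate, so the highest point sits at y_top = 5.73299 − 0.3595 = 5.37349 m along the incline.

y_top ≈ 5.373 m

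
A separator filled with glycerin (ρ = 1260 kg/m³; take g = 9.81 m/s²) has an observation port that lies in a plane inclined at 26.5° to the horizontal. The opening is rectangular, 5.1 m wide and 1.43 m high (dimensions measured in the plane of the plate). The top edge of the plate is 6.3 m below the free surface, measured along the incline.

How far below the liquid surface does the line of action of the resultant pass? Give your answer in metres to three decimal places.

γ = ρg = 1260 × 9.81 / 1000 = 12.3606 kN/m³.
Let θ = 26.5° be the plate's angle to the horizontal; measure y along the incline from where the plane meets the free surface. Vertical depth h = y·sinθ with sinθ = 0.446198.
The centroid lies 1.43/2 = 0.715 m below the top edge, so y_c = 6.3 + 0.715 = 7.015 m and h_c = 7.015 × 0.446198 = 3.13008 m.
A = 5.1 × 1.43 = 7.293 m².
Resultant F = γ·h_c·A = 12.3606 × 3.13008 × 7.293 = 282.164 kN.
I_c = b·h³/12 = 5.1 × 1.43³/12 = 1.24279 m⁴.
Centre of pressure: y_p = y_c + I_c/(y_c·A) = 7.015 + 1.24279/(7.015 × 7.293) = 7.015 + 0.024292 = 7.03929 m along the plane.
Vertically, h_p = y_p·sinθ = 7.03929 × 0.446198 = 3.14092 m.

h_p = 3.141 m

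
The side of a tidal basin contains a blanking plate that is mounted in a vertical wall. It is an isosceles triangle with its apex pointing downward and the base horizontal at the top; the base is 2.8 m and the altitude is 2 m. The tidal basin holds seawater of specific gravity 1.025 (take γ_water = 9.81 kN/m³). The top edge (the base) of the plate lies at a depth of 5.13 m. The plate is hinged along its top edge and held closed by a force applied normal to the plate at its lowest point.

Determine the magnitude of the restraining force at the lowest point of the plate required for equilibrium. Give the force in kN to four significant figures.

P ≈ 57.53 kN

γ = 1.025 × 9.81 = 10.05525 kN/m³.
With the apex down, the centroid sits h/3 = 2/3 = 0.666667 m below the base (the top edge), so the centroid depth is h_c = 5.13 + 0.666667 = 5.79667 m.
A = ½ × 2.8 × 2 = 2.8 m².
Resultant F = γ·h_c·A = 10.05525 × 5.79667 × 2.8 = 163.204 kN.
I_c = b·h³/36 = 2.8 × 2³/36 = 0.622222 m⁴.
Centre of pressure: y_p = y_c + I_c/(y_c·A) = 5.79667 + 0.622222/(5.79667 × 2.8) = 5.79667 + 0.0383362 = 5.83501 m along the plane.
The resultant acts 0.666667 + 0.0383362 = 0.705003 m (along the plate) below the hinge at the top edge, so the moment about the hinge is M = F × 0.705003 = 163.204 × 0.705003 = 115.059 kN·m.
A normal force at the bottom, 2 m from the hinge, must supply this moment: P = 115.059/2 = 57.5295 kN.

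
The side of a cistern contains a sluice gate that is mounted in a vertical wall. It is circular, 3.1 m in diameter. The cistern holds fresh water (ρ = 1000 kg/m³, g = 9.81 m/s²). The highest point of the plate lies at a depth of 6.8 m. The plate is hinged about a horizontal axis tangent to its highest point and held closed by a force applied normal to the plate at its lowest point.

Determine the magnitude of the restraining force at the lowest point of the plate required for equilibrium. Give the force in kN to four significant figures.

γ = ρg = 1000 × 9.81 = 9810 N/m³ = 9.81 kN/m³.
The centroid is at the centre, 1.55 m below the top of the plate, so the centroid depth is h_c = 6.8 + 1.55 = 8.35 m.
A = π(1.55)² = 7.54768 m².
Resultant F = γ·h_c·A = 9.81 × 8.35 × 7.54768 = 618.257 kN.
I_c = πr⁴/4 = π × 1.55⁴/4 = 4.53332 m⁴.
Centre of pressure: y_p = y_c + I_c/(y_c·A) = 8.35 + 4.53332/(8.35 × 7.54768) = 8.35 + 0.0719311 = 8.42193 m along the plane.
The resultant acts 1.55 + 0.0719311 = 1.62193 m (along the plate) below the hinge at the top edge, so the moment about the hinge is M = F × 1.62193 = 618.257 × 1.62193 = 1002.77 kN·m.
A normal force at the bottom, 3.1 m from the hinge, must supply this moment: P = 1002.77/3.1 = 323.474 kN.

P ≈ 323.5 kN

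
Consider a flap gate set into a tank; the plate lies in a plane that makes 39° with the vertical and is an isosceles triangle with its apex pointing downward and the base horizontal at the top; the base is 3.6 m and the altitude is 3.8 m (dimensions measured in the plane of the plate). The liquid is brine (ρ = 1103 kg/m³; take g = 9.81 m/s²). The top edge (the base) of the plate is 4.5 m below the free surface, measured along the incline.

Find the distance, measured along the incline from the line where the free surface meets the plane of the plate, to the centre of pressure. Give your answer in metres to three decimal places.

γ = ρg = 1103 × 9.81 / 1000 = 10.82043 kN/m³.
The plate makes 39° with the vertical, i.e. θ = 90° − 39° = 51° to the horizontal. Measuring y along the incline from the free-surface line, vertical depth h = y·sinθ with sinθ = 0.777146.
With the apex down, the centroid sits h/3 = 3.8/3 = 1.26667 m below the base (the top edge), so y_c = 4.5 + 1.26667 = 5.76667 m and h_c = 5.76667 × 0.777146 = 4.48154 m.
A = ½ × 3.6 × 3.8 = 6.84 m².
Resultant F = γ·h_c·A = 10.82043 × 4.48154 × 6.84 = 331.687 kN.
I_c = b·h³/36 = 3.6 × 3.8³/36 = 5.4872 m⁴.
Centre of pressure: y_p = y_c + I_c/(y_c·A) = 5.76667 + 5.4872/(5.76667 × 6.84) = 5.76667 + 0.139114 = 5.90578 m along the plane.

y_p = 5.906 m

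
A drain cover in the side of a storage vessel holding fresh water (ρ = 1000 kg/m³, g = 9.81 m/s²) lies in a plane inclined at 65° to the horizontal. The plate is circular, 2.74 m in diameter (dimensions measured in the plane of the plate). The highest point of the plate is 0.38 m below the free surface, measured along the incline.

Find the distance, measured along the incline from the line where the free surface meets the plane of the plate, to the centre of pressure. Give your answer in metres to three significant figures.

y_p = 2.02 m

γ = ρg = 1000 × 9.81 = 9810 N/m³ = 9.81 kN/m³.
Let θ = 65° be the plate's angle to the horizontal; measure y along the incline from where the plane meets the free surface. Vertical depth h = y·sinθ with sinθ = 0.906308.
The centroid is at the centre, 1.37 m below the top of the plate, so y_c = 0.38 + 1.37 = 1.75 m and h_c = 1.75 × 0.906308 = 1.58604 m.
A = π(1.37)² = 5.89646 m².
Resultant F = γ·h_c·A = 9.81 × 1.58604 × 5.89646 = 91.7433 kN.
I_c = πr⁴/4 = π × 1.37⁴/4 = 2.76676 m⁴.
Centre of pressure: y_p = y_c + I_c/(y_c·A) = 1.75 + 2.76676/(1.75 × 5.89646) = 1.75 + 0.268128 = 2.01813 m along the plane.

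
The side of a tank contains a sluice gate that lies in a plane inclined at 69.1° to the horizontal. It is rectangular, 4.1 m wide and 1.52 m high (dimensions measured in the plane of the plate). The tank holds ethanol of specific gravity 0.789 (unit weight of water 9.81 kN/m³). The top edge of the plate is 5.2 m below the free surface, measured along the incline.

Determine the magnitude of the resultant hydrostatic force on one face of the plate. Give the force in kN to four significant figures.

F ≈ 268.6 kN

γ = 0.789 × 9.81 = 7.74009 kN/m³.
Let θ = 69.1° be the plate's angle to the horizontal; measure y along the incline from where the plane meets the free surface. Vertical depth h = y·sinθ with sinθ = 0.934204.
The centroid lies 1.52/2 = 0.76 m below the top edge, so y_c = 5.2 + 0.76 = 5.96 m and h_c = 5.96 × 0.934204 = 5.56786 m.
A = 4.1 × 1.52 = 6.232 m².
Resultant F = γ·h_c·A = 7.74009 × 5.56786 × 6.232 = 268.573 kN.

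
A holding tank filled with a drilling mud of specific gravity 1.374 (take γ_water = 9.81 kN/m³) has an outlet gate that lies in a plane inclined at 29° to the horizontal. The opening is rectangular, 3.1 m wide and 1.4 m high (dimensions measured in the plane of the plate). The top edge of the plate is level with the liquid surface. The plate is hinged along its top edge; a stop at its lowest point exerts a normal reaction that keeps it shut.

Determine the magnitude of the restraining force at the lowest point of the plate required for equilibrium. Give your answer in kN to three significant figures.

γ = 1.374 × 9.81 = 13.47894 kN/m³.
Let θ = 29° be the plate's angle to the horizontal; measure y along the incline from where the plane meets the free surface. Vertical depth h = y·sinθ with sinθ = 0.484810.
The centroid lies 1.4/2 = 0.7 m below the top edge, so y_c = 0.7 m and h_c = 0.7 × 0.484810 = 0.339367 m.
A = 3.1 × 1.4 = 4.34 m².
Resultant F = γ·h_c·A = 13.47894 × 0.339367 × 4.34 = 19.8525 kN.
I_c = b·h³/12 = 3.1 × 1.4³/12 = 0.708867 m⁴.
Centre of pressure: y_p = y_c + I_c/(y_c·A) = 0.7 + 0.708867/(0.7 × 4.34) = 0.7 + 0.233333 = 0.933333 m along the plane.
The resultant acts 0.7 + 0.233333 = 0.933333 m (along the plate) below the hinge at the top edge, so the moment about the hinge is M = F × 0.933333 = 19.8525 × 0.933333 = 18.529 kN·m.
A normal force at the bottom, 1.4 m from the hinge, must supply this moment: P = 18.529/1.4 = 13.235 kN.

P ≈ 13.2 kN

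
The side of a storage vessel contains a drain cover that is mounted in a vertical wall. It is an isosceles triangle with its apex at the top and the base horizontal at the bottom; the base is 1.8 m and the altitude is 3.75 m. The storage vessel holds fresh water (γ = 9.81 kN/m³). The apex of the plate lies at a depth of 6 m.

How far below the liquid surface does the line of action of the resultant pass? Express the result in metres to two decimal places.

h_p = 8.59 m

γ = 9.81 kN/m³.
With the apex up, the centroid sits 2h/3 = 2 × 3.75/3 = 2.5 m below the apex, so the centroid depth is h_c = 6 + 2.5 = 8.5 m.
A = ½ × 1.8 × 3.75 = 3.375 m².
Resultant F = γ·h_c·A = 9.81 × 8.5 × 3.375 = 281.424 kN.
I_c = b·h³/36 = 1.8 × 3.75³/36 = 2.63672 m⁴.
Centre of pressure: y_p = y_c + I_c/(y_c·A) = 8.5 + 2.63672/(8.5 × 3.375) = 8.5 + 0.0919118 = 8.59191 m along the plane.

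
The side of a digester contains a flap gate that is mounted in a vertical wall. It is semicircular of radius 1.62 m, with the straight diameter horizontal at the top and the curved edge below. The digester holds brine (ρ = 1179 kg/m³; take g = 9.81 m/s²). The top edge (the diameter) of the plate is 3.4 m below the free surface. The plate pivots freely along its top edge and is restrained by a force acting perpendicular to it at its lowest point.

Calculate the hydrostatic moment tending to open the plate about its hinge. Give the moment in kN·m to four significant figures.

γ = ρg = 1179 × 9.81 / 1000 = 11.56599 kN/m³.
The centroid of a semicircle lies 4r/(3π) = 0.687549 m from the diameter, here below the top edge, so the centroid depth is h_c = 3.4 + 0.687549 = 4.08755 m.
A = πr²/2 = π × 1.62²/2 = 4.1224 m².
Resultant F = γ·h_c·A = 11.56599 × 4.08755 × 4.1224 = 194.893 kN.
I_c = (π/8 − 8/(9π))·r⁴ = 0.109757 × 1.62⁴ = 0.755949 m⁴.
Centre of pressure: y_p = y_c + I_c/(y_c·A) = 4.08755 + 0.755949/(4.08755 × 4.1224) = 4.08755 + 0.0448621 = 4.13241 m along the plane.
The resultant acts 0.687549 + 0.0448621 = 0.732411 m (along the plate) below the hinge at the top edge, so the moment about the hinge is M = F × 0.732411 = 194.893 × 0.732411 = 142.742 kN·m.

M ≈ 142.7 kN·m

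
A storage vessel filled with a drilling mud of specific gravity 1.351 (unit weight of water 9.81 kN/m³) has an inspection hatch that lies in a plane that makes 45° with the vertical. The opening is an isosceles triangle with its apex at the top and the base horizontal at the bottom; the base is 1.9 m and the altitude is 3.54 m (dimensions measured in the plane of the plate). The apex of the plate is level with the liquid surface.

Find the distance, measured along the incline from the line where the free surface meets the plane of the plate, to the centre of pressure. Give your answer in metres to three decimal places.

γ = 1.351 × 9.81 = 13.25331 kN/m³.
The plate makes 45° with the vertical, i.e. θ = 90° − 45° = 45° to the horizontal. Measuring y along the incline from the free-surface line, vertical depth h = y·sinθ with sinθ = 0.707107.
With the apex up, the centroid sits 2h/3 = 2 × 3.54/3 = 2.36 m below the apex, so y_c = 2.36 m and h_c = 2.36 × 0.707107 = 1.66877 m.
A = ½ × 1.9 × 3.54 = 3.363 m².
Resultant F = γ·h_c·A = 13.25331 × 1.66877 × 3.363 = 74.3785 kN.
I_c = b·h³/36 = 1.9 × 3.54³/36 = 2.34132 m⁴.
Centre of pressure: y_p = y_c + I_c/(y_c·A) = 2.36 + 2.34132/(2.36 × 3.363) = 2.36 + 0.295 = 2.655 m along the plane.

y_p = 2.655 m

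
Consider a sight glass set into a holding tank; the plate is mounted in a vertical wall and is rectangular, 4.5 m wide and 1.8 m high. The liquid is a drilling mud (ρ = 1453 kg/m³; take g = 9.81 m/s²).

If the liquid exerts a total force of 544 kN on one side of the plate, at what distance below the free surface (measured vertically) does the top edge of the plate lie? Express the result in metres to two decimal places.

γ = ρg = 1453 × 9.81 / 1000 = 14.25393 kN/m³.
A = 4.5 × 1.8 = 8.1 m².
From F = γ·h_c·A, the centroid depth is h_c = 544/(14.25393 × 8.1) = 4.71172 m.
The centroid lies 1.8/2 = 0.9 m below the top edge, so the top edge sits at h_top = 4.71172 − 0.9 = 3.81172 m below the surface.

d_top ≈ 3.81 m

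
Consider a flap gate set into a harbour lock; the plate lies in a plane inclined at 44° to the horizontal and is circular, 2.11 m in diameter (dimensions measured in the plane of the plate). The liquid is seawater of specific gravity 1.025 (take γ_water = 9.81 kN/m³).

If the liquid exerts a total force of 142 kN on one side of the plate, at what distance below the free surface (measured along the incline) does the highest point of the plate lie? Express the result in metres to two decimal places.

y_top ≈ 4.76 m

γ = 1.025 × 9.81 = 10.05525 kN/m³.
A = π(1.055)² = 3.49667 m².
From F = γ·h_c·A, the centroid depth is h_c = 142/(10.05525 × 3.49667) = 4.03869 m.
Let θ = 44° be the plate's angle to the horizontal; measure y along the incline from where the plane meets the free surface. Vertical depth h = y·sinθ with sinθ = 0.694658.
Along the incline, y_c = h_c/sinθ = 4.03869/0.694658 = 5.81393 m.
The centroid is at the centre, 1.055 m below the top of the plate, so the highest point sits at y_top = 5.81393 − 1.055 = 4.75893 m along the incline.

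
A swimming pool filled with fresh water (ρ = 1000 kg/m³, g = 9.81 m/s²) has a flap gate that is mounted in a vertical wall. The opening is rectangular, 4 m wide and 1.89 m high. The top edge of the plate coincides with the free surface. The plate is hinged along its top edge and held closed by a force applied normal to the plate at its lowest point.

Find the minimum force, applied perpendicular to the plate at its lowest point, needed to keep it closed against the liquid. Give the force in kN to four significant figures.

P ≈ 46.72 kN

γ = ρg = 1000 × 9.81 = 9810 N/m³ = 9.81 kN/m³.
The centroid lies 1.89/2 = 0.945 m below the top edge, so the centroid depth is h_c = 0.945 m.
A = 4 × 1.89 = 7.56 m².
Resultant F = γ·h_c·A = 9.81 × 0.945 × 7.56 = 70.0846 kN.
I_c = b·h³/12 = 4 × 1.89³/12 = 2.25042 m⁴.
Centre of pressure: y_p = y_c + I_c/(y_c·A) = 0.945 + 2.25042/(0.945 × 7.56) = 0.945 + 0.315 = 1.26 m along the plane.
The resultant acts 0.945 + 0.315 = 1.26 m (along the plate) below the hinge at the top edge, so the moment about the hinge is M = F × 1.26 = 70.0846 × 1.26 = 88.3066 kN·m.
A normal force at the bottom, 1.89 m from the hinge, must supply this moment: P = 88.3066/1.89 = 46.7231 kN.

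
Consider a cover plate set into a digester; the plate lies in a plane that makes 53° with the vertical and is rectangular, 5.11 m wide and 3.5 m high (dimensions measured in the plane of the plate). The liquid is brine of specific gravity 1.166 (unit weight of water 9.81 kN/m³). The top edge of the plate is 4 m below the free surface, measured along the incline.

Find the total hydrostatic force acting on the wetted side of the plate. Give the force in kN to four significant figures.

γ = 1.166 × 9.81 = 11.43846 kN/m³.
The plate makes 53° with the vertical, i.e. θ = 90° − 53° = 37° to the horizontal. Measuring y along the incline from the free-surface line, vertical depth h = y·sinθ with sinθ = 0.601815.
The centroid lies 3.5/2 = 1.75 m below the top edge, so y_c = 4 + 1.75 = 5.75 m and h_c = 5.75 × 0.601815 = 3.46044 m.
A = 5.11 × 3.5 = 17.885 m².
Resultant F = γ·h_c·A = 11.43846 × 3.46044 × 17.885 = 707.926 kN.

F ≈ 707.9 kN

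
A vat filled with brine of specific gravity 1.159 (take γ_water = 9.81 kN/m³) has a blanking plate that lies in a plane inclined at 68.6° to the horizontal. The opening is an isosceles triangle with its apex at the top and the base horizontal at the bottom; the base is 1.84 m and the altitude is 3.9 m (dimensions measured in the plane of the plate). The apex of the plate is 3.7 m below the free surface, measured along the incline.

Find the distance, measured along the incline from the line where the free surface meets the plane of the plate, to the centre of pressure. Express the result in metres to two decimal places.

y_p = 6.43 m

γ = 1.159 × 9.81 = 11.36979 kN/m³.
Let θ = 68.6° be the plate's angle to the horizontal; measure y along the incline from where the plane meets the free surface. Vertical depth h = y·sinθ with sinθ = 0.931056.
With the apex up, the centroid sits 2h/3 = 2 × 3.9/3 = 2.6 m below the apex, so y_c = 3.7 + 2.6 = 6.3 m and h_c = 6.3 × 0.931056 = 5.86565 m.
A = ½ × 1.84 × 3.9 = 3.588 m².
Resultant F = γ·h_c·A = 11.36979 × 5.86565 × 3.588 = 239.288 kN.
I_c = b·h³/36 = 1.84 × 3.9³/36 = 3.03186 m⁴.
Centre of pressure: y_p = y_c + I_c/(y_c·A) = 6.3 + 3.03186/(6.3 × 3.588) = 6.3 + 0.134127 = 6.43413 m along the plane.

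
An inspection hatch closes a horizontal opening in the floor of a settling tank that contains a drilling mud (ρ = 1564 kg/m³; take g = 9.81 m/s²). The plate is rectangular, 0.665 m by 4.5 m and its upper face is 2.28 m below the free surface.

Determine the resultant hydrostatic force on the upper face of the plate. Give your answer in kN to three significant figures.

γ = ρg = 1564 × 9.81 / 1000 = 15.34284 kN/m³.
The plate is horizontal, so pressure is uniform at p = γ·h = 15.34284 × 2.28 = 34.9817 kN/m².
A = 0.665 × 4.5 = 2.9925 m².
F = p·A = 34.9817 × 2.9925 = 104.683 kN.

F ≈ 105 kN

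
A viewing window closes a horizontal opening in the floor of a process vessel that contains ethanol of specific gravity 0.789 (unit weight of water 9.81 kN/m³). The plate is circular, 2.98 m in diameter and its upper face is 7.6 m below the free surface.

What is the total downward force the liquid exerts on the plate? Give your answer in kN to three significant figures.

F ≈ 410 kN

γ = 0.789 × 9.81 = 7.74009 kN/m³.
The plate is horizontal, so pressure is uniform at p = γ·h = 7.74009 × 7.6 = 58.8247 kN/m².
A = π(1.49)² = 6.97465 m².
F = p·A = 58.8247 × 6.97465 = 410.282 kN.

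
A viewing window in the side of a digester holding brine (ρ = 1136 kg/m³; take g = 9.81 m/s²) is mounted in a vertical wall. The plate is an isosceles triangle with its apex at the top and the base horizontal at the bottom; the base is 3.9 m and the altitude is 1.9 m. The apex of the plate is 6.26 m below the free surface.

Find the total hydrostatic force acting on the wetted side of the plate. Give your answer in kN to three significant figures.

F ≈ 311 kN

γ = ρg = 1136 × 9.81 / 1000 = 11.14416 kN/m³.
With the apex up, the centroid sits 2h/3 = 2 × 1.9/3 = 1.26667 m below the apex, so the centroid depth is h_c = 6.26 + 1.26667 = 7.52667 m.
A = ½ × 3.9 × 1.9 = 3.705 m².
Resultant F = γ·h_c·A = 11.14416 × 7.52667 × 3.705 = 310.77 kN.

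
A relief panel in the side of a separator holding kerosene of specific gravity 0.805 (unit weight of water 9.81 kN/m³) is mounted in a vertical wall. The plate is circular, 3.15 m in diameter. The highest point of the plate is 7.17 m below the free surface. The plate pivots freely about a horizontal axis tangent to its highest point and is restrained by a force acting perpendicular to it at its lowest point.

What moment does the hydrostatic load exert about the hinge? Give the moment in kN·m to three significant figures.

γ = 0.805 × 9.81 = 7.89705 kN/m³.
The centroid is at the centre, 1.575 m below the top of the plate, so the centroid depth is h_c = 7.17 + 1.575 = 8.745 m.
A = π(1.575)² = 7.79311 m².
Resultant F = γ·h_c·A = 7.89705 × 8.745 × 7.79311 = 538.19 kN.
I_c = πr⁴/4 = π × 1.575⁴/4 = 4.83295 m⁴.
Centre of pressure: y_p = y_c + I_c/(y_c·A) = 8.745 + 4.83295/(8.745 × 7.79311) = 8.745 + 0.0709156 = 8.81592 m along the plane.
The resultant acts 1.575 + 0.0709156 = 1.64592 m (along the plate) below the hinge at the top edge, so the moment about the hinge is M = F × 1.64592 = 538.19 × 1.64592 = 885.818 kN·m.

M ≈ 886 kN·m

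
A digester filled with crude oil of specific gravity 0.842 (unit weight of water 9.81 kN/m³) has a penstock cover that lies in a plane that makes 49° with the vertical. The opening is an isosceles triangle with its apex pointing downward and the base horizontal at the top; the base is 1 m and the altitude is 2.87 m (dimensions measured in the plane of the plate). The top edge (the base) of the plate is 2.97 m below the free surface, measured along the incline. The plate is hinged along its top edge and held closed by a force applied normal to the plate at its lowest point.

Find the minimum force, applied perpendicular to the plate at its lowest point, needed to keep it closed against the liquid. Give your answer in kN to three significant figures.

γ = 0.842 × 9.81 = 8.26002 kN/m³.
The plate makes 49° with the vertical, i.e. θ = 90° − 49° = 41° to the horizontal. Measuring y along the incline from the free-surface line, vertical depth h = y·sinθ with sinθ = 0.656059.
With the apex down, the centroid sits h/3 = 2.87/3 = 0.956667 m below the base (the top edge), so y_c = 2.97 + 0.956667 = 3.92667 m and h_c = 3.92667 × 0.656059 = 2.57613 m.
A = ½ × 1 × 2.87 = 1.435 m².
Resultant F = γ·h_c·A = 8.26002 × 2.57613 × 1.435 = 30.5352 kN.
I_c = b·h³/36 = 1 × 2.87³/36 = 0.656664 m⁴.
Centre of pressure: y_p = y_c + I_c/(y_c·A) = 3.92667 + 0.656664/(3.92667 × 1.435) = 3.92667 + 0.116538 = 4.04321 m along the plane.
The resultant acts 0.956667 + 0.116538 = 1.0732 m (along the plate) below the hinge at the top edge, so the moment about the hinge is M = F × 1.0732 = 30.5352 × 1.0732 = 32.7704 kN·m.
A normal force at the bottom, 2.87 m from the hinge, must supply this moment: P = 32.7704/2.87 = 11.4183 kN.

P ≈ 11.4 kN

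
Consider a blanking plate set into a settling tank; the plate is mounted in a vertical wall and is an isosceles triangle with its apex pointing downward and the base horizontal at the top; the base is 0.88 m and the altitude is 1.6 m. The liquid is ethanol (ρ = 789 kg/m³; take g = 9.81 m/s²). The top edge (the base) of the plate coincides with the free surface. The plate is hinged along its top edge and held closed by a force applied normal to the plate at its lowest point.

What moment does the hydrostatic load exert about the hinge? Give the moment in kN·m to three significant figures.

γ = ρg = 789 × 9.81 / 1000 = 7.74009 kN/m³.
With the apex down, the centroid sits h/3 = 1.6/3 = 0.533333 m below the base (the top edge), so the centroid depth is h_c = 0.533333 m.
A = ½ × 0.88 × 1.6 = 0.704 m².
Resultant F = γ·h_c·A = 7.74009 × 0.533333 × 0.704 = 2.90614 kN.
I_c = b·h³/36 = 0.88 × 1.6³/36 = 0.100124 m⁴.
Centre of pressure: y_p = y_c + I_c/(y_c·A) = 0.533333 + 0.100124/(0.533333 × 0.704) = 0.533333 + 0.266666 = 0.799999 m along the plane.
The resultant acts 0.533333 + 0.266666 = 0.799999 m (along the plate) below the hinge at the top edge, so the moment about the hinge is M = F × 0.799999 = 2.90614 × 0.799999 = 2.32491 kN·m.

M ≈ 2.32 kN·m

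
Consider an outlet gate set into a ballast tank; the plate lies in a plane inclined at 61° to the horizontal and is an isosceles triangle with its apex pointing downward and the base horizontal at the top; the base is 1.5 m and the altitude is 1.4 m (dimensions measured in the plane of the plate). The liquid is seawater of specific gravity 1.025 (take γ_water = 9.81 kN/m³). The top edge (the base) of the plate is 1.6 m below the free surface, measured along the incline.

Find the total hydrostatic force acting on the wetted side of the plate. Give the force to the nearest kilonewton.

F ≈ 19 kN

γ = 1.025 × 9.81 = 10.05525 kN/m³.
Let θ = 61° be the plate's angle to the horizontal; measure y along the incline from where the plane meets the free surface. Vertical depth h = y·sinθ with sinθ = 0.874620.
With the apex down, the centroid sits h/3 = 1.4/3 = 0.466667 m below the base (the top edge), so y_c = 1.6 + 0.466667 = 2.06667 m and h_c = 2.06667 × 0.874620 = 1.80755 m.
A = ½ × 1.5 × 1.4 = 1.05 m².
Resultant F = γ·h_c·A = 10.05525 × 1.80755 × 1.05 = 19.0841 kN.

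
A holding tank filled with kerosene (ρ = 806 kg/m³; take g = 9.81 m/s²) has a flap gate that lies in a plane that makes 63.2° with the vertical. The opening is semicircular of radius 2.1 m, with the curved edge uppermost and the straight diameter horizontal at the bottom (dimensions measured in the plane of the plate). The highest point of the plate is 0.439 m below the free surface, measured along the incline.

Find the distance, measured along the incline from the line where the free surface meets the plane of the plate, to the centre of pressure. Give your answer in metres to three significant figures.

γ = ρg = 806 × 9.81 / 1000 = 7.90686 kN/m³.
The plate makes 63.2° with the vertical, i.e. θ = 90° − 63.2° = 26.8° to the horizontal. Measuring y along the incline from the free-surface line, vertical depth h = y·sinθ with sinθ = 0.450878.
The centroid lies 4r/(3π) = 0.891268 m above the diameter, so r − 4r/(3π) = 2.1 − 0.891268 = 1.20873 m below the topmost point, so y_c = 0.439 + 1.20873 = 1.64773 m and h_c = 1.64773 × 0.450878 = 0.742925 m.
A = πr²/2 = π × 2.1²/2 = 6.92721 m².
Resultant F = γ·h_c·A = 7.90686 × 0.742925 × 6.92721 = 40.6918 kN.
I_c = (π/8 − 8/(9π))·r⁴ = 0.109757 × 2.1⁴ = 2.13457 m⁴.
Centre of pressure: y_p = y_c + I_c/(y_c·A) = 1.64773 + 2.13457/(1.64773 × 6.92721) = 1.64773 + 0.187011 = 1.83474 m along the plane.

y_p = 1.83 m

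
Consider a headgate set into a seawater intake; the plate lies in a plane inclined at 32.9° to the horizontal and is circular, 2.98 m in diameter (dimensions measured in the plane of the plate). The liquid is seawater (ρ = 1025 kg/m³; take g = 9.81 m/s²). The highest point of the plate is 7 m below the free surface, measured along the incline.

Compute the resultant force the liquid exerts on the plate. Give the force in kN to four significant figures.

F ≈ 323.4 kN

γ = ρg = 1025 × 9.81 / 1000 = 10.05525 kN/m³.
Let θ = 32.9° be the plate's angle to the horizontal; measure y along the incline from where the plane meets the free surface. Vertical depth h = y·sinθ with sinθ = 0.543174.
The centroid is at the centre, 1.49 m below the top of the plate, so y_c = 7 + 1.49 = 8.49 m and h_c = 8.49 × 0.543174 = 4.61155 m.
A = π(1.49)² = 6.97465 m².
Resultant F = γ·h_c·A = 10.05525 × 4.61155 × 6.97465 = 323.417 kN.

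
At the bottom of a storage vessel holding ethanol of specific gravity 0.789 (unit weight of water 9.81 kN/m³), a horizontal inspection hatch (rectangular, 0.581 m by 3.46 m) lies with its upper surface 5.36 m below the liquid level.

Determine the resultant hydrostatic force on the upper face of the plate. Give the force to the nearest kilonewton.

F ≈ 83 kN

γ = 0.789 × 9.81 = 7.74009 kN/m³.
The plate is horizontal, so pressure is uniform at p = γ·h = 7.74009 × 5.36 = 41.4869 kN/m².
A = 0.581 × 3.46 = 2.01026 m².
F = p·A = 41.4869 × 2.01026 = 83.3995 kN.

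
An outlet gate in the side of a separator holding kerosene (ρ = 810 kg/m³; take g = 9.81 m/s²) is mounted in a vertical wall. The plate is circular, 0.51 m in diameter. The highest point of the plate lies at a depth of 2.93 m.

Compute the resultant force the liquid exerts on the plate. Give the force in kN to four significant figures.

γ = ρg = 810 × 9.81 / 1000 = 7.9461 kN/m³.
The centroid is at the centre, 0.255 m below the top of the plate, so the centroid depth is h_c = 2.93 + 0.255 = 3.185 m.
A = π(0.255)² = 0.204282 m².
Resultant F = γ·h_c·A = 7.9461 × 3.185 × 0.204282 = 5.17004 kN.

F ≈ 5.170 kN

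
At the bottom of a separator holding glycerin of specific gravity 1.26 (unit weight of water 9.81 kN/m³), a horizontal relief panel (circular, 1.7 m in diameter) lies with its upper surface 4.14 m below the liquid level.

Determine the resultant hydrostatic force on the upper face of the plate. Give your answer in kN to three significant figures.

γ = 1.26 × 9.81 = 12.3606 kN/m³.
The plate is horizontal, so pressure is uniform at p = γ·h = 12.3606 × 4.14 = 51.1729 kN/m².
A = π(0.85)² = 2.2698 m².
F = p·A = 51.1729 × 2.2698 = 116.152 kN.

F ≈ 116 kN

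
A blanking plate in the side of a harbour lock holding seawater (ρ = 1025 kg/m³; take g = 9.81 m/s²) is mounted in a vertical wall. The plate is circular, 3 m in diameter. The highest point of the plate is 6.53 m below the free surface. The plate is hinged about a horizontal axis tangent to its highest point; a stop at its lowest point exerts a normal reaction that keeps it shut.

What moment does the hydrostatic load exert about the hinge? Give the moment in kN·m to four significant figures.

γ = ρg = 1025 × 9.81 / 1000 = 10.05525 kN/m³.
The centroid is at the centre, 1.5 m below the top of the plate, so the centroid depth is h_c = 6.53 + 1.5 = 8.03 m.
A = π(1.5)² = 7.06858 m².
Resultant F = γ·h_c·A = 10.05525 × 8.03 × 7.06858 = 570.743 kN.
I_c = πr⁴/4 = π × 1.5⁴/4 = 3.97608 m⁴.
Centre of pressure: y_p = y_c + I_c/(y_c·A) = 8.03 + 3.97608/(8.03 × 7.06858) = 8.03 + 0.0700499 = 8.10005 m along the plane.
The resultant acts 1.5 + 0.0700499 = 1.57005 m (along the plate) below the hinge at the top edge, so the moment about the hinge is M = F × 1.57005 = 570.743 × 1.57005 = 896.095 kN·m.

M ≈ 896.1 kN·m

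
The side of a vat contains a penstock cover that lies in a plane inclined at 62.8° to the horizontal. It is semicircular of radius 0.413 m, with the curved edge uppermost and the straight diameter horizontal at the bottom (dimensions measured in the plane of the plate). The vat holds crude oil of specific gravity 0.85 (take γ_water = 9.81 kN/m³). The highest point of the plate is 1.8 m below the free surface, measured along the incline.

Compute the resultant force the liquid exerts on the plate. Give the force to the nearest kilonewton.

F ≈ 4 kN

γ = 0.85 × 9.81 = 8.3385 kN/m³.
Let θ = 62.8° be the plate's angle to the horizontal; measure y along the incline from where the plane meets the free surface. Vertical depth h = y·sinθ with sinθ = 0.889416.
The centroid lies 4r/(3π) = 0.175283 m above the diameter, so r − 4r/(3π) = 0.413 − 0.175283 = 0.237717 m below the topmost point, so y_c = 1.8 + 0.237717 = 2.03772 m and h_c = 2.03772 × 0.889416 = 1.81238 m.
A = πr²/2 = π × 0.413²/2 = 0.267929 m².
Resultant F = γ·h_c·A = 8.3385 × 1.81238 × 0.267929 = 4.04909 kN.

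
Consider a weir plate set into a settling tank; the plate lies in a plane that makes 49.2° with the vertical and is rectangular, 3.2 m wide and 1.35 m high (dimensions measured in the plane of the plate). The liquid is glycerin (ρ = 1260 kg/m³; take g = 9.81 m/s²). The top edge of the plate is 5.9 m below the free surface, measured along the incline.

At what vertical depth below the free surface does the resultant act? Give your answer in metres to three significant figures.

γ = ρg = 1260 × 9.81 / 1000 = 12.3606 kN/m³.
The plate makes 49.2° with the vertical, i.e. θ = 90° − 49.2° = 40.8° to the horizontal. Measuring y along the incline from the free-surface line, vertical depth h = y·sinθ with sinθ = 0.653421.
The centroid lies 1.35/2 = 0.675 m below the top edge, so y_c = 5.9 + 0.675 = 6.575 m and h_c = 6.575 × 0.653421 = 4.29624 m.
A = 3.2 × 1.35 = 4.32 m².
Resultant F = γ·h_c·A = 12.3606 × 4.29624 × 4.32 = 229.41 kN.
I_c = b·h³/12 = 3.2 × 1.35³/12 = 0.6561 m⁴.
Centre of pressure: y_p = y_c + I_c/(y_c·A) = 6.575 + 0.6561/(6.575 × 4.32) = 6.575 + 0.0230989 = 6.5981 m along the plane.
Vertically, h_p = y_p·sinθ = 6.5981 × 0.653421 = 4.31134 m.

h_p = 4.31 m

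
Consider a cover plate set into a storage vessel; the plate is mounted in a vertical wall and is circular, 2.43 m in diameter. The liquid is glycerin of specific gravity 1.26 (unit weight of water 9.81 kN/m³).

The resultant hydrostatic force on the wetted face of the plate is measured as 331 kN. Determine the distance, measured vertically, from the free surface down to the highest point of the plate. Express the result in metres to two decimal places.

γ = 1.26 × 9.81 = 12.3606 kN/m³.
A = π(1.215)² = 4.6377 m².
From F = γ·h_c·A, the centroid depth is h_c = 331/(12.3606 × 4.6377) = 5.77412 m.
The centroid is at the centre, 1.215 m below the top of the plate, so the highest point sits at h_top = 5.77412 − 1.215 = 4.55912 m below the surface.

d_top ≈ 4.56 m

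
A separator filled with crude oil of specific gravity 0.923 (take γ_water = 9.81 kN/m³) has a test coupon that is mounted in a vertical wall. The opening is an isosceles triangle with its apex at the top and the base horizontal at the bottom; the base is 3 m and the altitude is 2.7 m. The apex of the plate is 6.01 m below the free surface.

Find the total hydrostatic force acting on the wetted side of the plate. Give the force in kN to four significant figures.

F ≈ 286.4 kN

γ = 0.923 × 9.81 = 9.05463 kN/m³.
With the apex up, the centroid sits 2h/3 = 2 × 2.7/3 = 1.8 m below the apex, so the centroid depth is h_c = 6.01 + 1.8 = 7.81 m.
A = ½ × 3 × 2.7 = 4.05 m².
Resultant F = γ·h_c·A = 9.05463 × 7.81 × 4.05 = 286.402 kN.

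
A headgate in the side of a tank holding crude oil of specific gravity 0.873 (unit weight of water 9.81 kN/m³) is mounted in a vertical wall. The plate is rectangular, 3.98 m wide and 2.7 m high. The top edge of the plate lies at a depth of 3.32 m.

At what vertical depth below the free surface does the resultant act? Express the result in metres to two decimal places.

γ = 0.873 × 9.81 = 8.56413 kN/m³.
The centroid lies 2.7/2 = 1.35 m below the top edge, so the centroid depth is h_c = 3.32 + 1.35 = 4.67 m.
A = 3.98 × 2.7 = 10.746 m².
Resultant F = γ·h_c·A = 8.56413 × 4.67 × 10.746 = 429.781 kN.
I_c = b·h³/12 = 3.98 × 2.7³/12 = 6.5282 m⁴.
Centre of pressure: y_p = y_c + I_c/(y_c·A) = 4.67 + 6.5282/(4.67 × 10.746) = 4.67 + 0.130086 = 4.80009 m along the plane.

h_p = 4.80 m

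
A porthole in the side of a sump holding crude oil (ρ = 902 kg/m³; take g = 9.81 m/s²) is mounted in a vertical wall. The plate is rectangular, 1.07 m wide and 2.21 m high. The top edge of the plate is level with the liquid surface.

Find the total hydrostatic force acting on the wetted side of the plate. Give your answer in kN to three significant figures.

F ≈ 23.1 kN

γ = ρg = 902 × 9.81 / 1000 = 8.84862 kN/m³.
The centroid lies 2.21/2 = 1.105 m below the top edge, so the centroid depth is h_c = 1.105 m.
A = 1.07 × 2.21 = 2.3647 m².
Resultant F = γ·h_c·A = 8.84862 × 1.105 × 2.3647 = 23.1214 kN.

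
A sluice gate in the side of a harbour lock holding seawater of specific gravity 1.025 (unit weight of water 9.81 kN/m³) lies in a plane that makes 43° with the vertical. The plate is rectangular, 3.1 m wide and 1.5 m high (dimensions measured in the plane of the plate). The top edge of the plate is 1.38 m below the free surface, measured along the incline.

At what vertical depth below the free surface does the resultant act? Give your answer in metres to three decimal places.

h_p = 1.622 m

γ = 1.025 × 9.81 = 10.05525 kN/m³.
The plate makes 43° with the vertical, i.e. θ = 90° − 43° = 47° to the horizontal. Measuring y along the incline from the free-surface line, vertical depth h = y·sinθ with sinθ = 0.731354.
The centroid lies 1.5/2 = 0.75 m below the top edge, so y_c = 1.38 + 0.75 = 2.13 m and h_c = 2.13 × 0.731354 = 1.55778 m.
A = 3.1 × 1.5 = 4.65 m².
Resultant F = γ·h_c·A = 10.05525 × 1.55778 × 4.65 = 72.837 kN.
I_c = b·h³/12 = 3.1 × 1.5³/12 = 0.871875 m⁴.
Centre of pressure: y_p = y_c + I_c/(y_c·A) = 2.13 + 0.871875/(2.13 × 4.65) = 2.13 + 0.0880282 = 2.21803 m along the plane.
Vertically, h_p = y_p·sinθ = 2.21803 × 0.731354 = 1.62217 m.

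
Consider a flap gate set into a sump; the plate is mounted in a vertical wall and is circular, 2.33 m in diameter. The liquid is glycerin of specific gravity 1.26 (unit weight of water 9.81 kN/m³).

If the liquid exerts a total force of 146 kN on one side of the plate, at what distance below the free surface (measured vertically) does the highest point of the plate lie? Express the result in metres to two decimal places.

d_top ≈ 1.61 m

γ = 1.26 × 9.81 = 12.3606 kN/m³.
A = π(1.165)² = 4.26385 m².
From F = γ·h_c·A, the centroid depth is h_c = 146/(12.3606 × 4.26385) = 2.7702 m.
The centroid is at the centre, 1.165 m below the top of the plate, so the highest point sits at h_top = 2.7702 − 1.165 = 1.6052 m below the surface.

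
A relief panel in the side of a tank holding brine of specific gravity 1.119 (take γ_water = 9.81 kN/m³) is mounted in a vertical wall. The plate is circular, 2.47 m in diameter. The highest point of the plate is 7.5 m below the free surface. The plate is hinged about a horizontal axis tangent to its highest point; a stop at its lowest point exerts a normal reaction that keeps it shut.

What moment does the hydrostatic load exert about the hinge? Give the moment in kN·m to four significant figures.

γ = 1.119 × 9.81 = 10.97739 kN/m³.
The centroid is at the centre, 1.235 m below the top of the plate, so the centroid depth is h_c = 7.5 + 1.235 = 8.735 m.
A = π(1.235)² = 4.79164 m².
Resultant F = γ·h_c·A = 10.97739 × 8.735 × 4.79164 = 459.458 kN.
I_c = πr⁴/4 = π × 1.235⁴/4 = 1.82708 m⁴.
Centre of pressure: y_p = y_c + I_c/(y_c·A) = 8.735 + 1.82708/(8.735 × 4.79164) = 8.735 + 0.0436526 = 8.77865 m along the plane.
The resultant acts 1.235 + 0.0436526 = 1.27865 m (along the plate) below the hinge at the top edge, so the moment about the hinge is M = F × 1.27865 = 459.458 × 1.27865 = 587.486 kN·m.

M ≈ 587.5 kN·m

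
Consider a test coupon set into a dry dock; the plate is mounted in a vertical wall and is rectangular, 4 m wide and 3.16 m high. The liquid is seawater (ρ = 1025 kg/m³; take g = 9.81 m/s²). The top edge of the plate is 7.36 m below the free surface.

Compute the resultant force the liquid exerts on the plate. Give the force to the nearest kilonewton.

F ≈ 1136 kN

γ = ρg = 1025 × 9.81 / 1000 = 10.05525 kN/m³.
The centroid lies 3.16/2 = 1.58 m below the top edge, so the centroid depth is h_c = 7.36 + 1.58 = 8.94 m.
A = 4 × 3.16 = 12.64 m².
Resultant F = γ·h_c·A = 10.05525 × 8.94 × 12.64 = 1136.26 kN.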